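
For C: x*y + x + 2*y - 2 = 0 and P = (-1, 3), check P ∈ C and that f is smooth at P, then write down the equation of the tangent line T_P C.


Tangent line at P: 4*x + y + 1 = 0.

Step 1: f(-1, 3) = 0, so P lies on C.
Step 2: partial derivatives
  f_x(x, y) = y + 1, f_y(x, y) = x + 2.
  f_x(P) = 4, f_y(P) = 1 (gradient nonzero, so P is smooth).
Step 3: tangent line at P: 4·(x − -1) + 1·(y − 3) = 0.
Expanding: 4*x + y + 1 = 0.


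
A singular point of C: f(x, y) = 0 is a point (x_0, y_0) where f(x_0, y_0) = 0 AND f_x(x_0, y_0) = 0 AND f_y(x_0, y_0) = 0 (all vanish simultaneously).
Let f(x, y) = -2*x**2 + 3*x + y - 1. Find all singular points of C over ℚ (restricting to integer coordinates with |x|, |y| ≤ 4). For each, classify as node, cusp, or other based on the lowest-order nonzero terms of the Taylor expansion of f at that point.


No singular points in the scanned grid; C is smooth there.

Compute partial derivatives:
  f_x = 3 - 4*x.
  f_y = 1.
f_y = 1 is a nonzero constant, so f_y never vanishes: no point (x, y) can satisfy f = f_x = f_y = 0. In particular no (x, y) ∈ {−4, ..., 4}² is singular; the curve is smooth.


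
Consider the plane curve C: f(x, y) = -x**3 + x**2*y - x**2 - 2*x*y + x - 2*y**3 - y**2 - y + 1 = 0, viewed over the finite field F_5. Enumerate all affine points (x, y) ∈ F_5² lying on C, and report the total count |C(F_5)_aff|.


Affine F_5-points: {(0, 3), (1, 0), (1, 1), (2, 3), (4, 0)}; count = 5.

For each of the 25 pairs (x, y) ∈ F_5², evaluate f(x, y) mod 5. Record the zeros.
  x = 0: [0↦1, 1↦2, 2↦4, 3↦0, 4↦3]  zeros at y ∈ {3}
  x = 1: [0↦0, 1↦0, 2↦1, 3↦1, 4↦3]  zeros at y ∈ {0, 1}
  x = 2: [0↦1, 1↦2, 2↦4, 3↦0, 4↦3]  zeros at y ∈ {3}
  x = 3: [0↦3, 1↦2, 2↦2, 3↦1, 4↦2]  zeros at y ∈ ∅
  x = 4: [0↦0, 1↦4, 2↦4, 3↦3, 4↦4]  zeros at y ∈ {0}
Collecting zeros: affine points = {(0, 3), (1, 0), (1, 1), (2, 3), (4, 0)}.
Total count |C(F_5)_aff| = 5.


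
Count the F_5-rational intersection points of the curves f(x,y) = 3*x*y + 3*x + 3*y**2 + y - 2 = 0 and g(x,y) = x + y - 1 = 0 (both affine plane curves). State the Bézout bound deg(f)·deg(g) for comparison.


Common zeros: {(2, 4)}; count = 1; Bézout bound = 2.

deg(f) = 2, deg(g) = 1, so Bézout bound = 2.
Scan x ∈ F_5. For each x, list the y ∈ F_5 with f(x, y) ≡ 0 and those with g(x, y) ≡ 0 (mod 5); the common zeros in that column are the intersection.
  x = 0: f ≡ 0 at y ∈ {4}; g ≡ 0 at y ∈ {1}; common: ∅.
  x = 1: f ≡ 0 at y ∈ {3, 4}; g ≡ 0 at y ∈ {0}; common: ∅.
  x = 2: f ≡ 0 at y ∈ {2, 4}; g ≡ 0 at y ∈ {4}; common: {4}.
  x = 3: f ≡ 0 at y ∈ {1, 4}; g ≡ 0 at y ∈ {3}; common: ∅.
  x = 4: f ≡ 0 at y ∈ {0, 4}; g ≡ 0 at y ∈ {2}; common: ∅.
Collecting: common zeros = {(2, 4)}, so the count is 1.
Comparison with the Bézout bound: 1 ≤ 2 = deg(f)·deg(g), as expected for curves with no common component (the affine F_5-count falls short of the bound because intersections may lie at infinity, over extension fields, or carry multiplicity).


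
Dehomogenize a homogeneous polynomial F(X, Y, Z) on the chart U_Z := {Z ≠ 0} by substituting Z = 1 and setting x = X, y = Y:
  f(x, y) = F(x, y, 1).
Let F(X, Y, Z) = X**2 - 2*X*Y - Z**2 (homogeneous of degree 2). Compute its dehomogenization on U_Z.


f(x, y) = x**2 - 2*x*y - 1

On U_Z we set Z = 1. Each monomial c·X^i·Y^j·Z^k in F becomes c·x^i·y^j·1^k = c·x^i·y^j.
Substituting Z = 1: F(X, Y, 1) = x**2 - 2*x*y - 1.
Note: deg(f) ≤ deg(F) = 2; strict inequality happens when F is divisible by Z (lost terms).


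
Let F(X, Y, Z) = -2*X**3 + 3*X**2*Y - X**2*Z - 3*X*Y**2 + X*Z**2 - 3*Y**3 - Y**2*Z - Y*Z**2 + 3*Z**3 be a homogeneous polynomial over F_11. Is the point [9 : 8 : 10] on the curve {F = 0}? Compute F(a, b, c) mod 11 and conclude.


F(9,8,10) ≡ 5 (mod 11); P is NOT on the curve.

Evaluate F(9, 8, 10) term-by-term (mod 11).
  -2*X**3 ↦ -2·729·1·1 = -1458
  3*X**2*Y ↦ 3·81·8·1 = 1944
  -X**2*Z ↦ -1·81·1·10 = -810
  -3*X*Y**2 ↦ -3·9·64·1 = -1728
  X*Z**2 ↦ 1·9·1·100 = 900
  -3*Y**3 ↦ -3·1·512·1 = -1536
  -Y**2*Z ↦ -1·1·64·10 = -640
  -Y*Z**2 ↦ -1·1·8·100 = -800
  3*Z**3 ↦ 3·1·1·1000 = 3000
Sum: F(9, 8, 10) = (-1458) + (1944) + (-810) + (-1728) + (900) + (-1536) + (-640) + (-800) + (3000) = -1128.
Reducing mod 11: -1128 ≡ 5 (mod 11).
Since F(a, b, c) ≡ 5 ≠ 0 (mod 11), P does NOT lie on the curve.


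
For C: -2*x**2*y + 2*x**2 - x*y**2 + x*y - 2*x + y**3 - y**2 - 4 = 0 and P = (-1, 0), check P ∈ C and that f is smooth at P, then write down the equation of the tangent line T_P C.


Tangent line at P: -6*x - 3*y - 6 = 0.

Step 1: f(-1, 0) = 0, so P lies on C.
Step 2: partial derivatives
  f_x(x, y) = -4*x*y + 4*x - y**2 + y - 2, f_y(x, y) = -2*x**2 - 2*x*y + x + 3*y**2 - 2*y.
  f_x(P) = -6, f_y(P) = -3 (gradient nonzero, so P is smooth).
Step 3: tangent line at P: -6·(x − -1) + -3·(y − 0) = 0.
Expanding: -6*x - 3*y - 6 = 0.


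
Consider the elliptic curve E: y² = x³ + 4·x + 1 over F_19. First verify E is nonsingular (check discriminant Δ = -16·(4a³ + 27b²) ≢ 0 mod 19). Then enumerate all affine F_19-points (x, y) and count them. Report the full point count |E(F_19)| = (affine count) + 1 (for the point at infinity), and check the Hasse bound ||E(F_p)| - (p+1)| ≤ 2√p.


Affine points = {(0, 1), (0, 18), (1, 5), (1, 14), (2, 6), (2, 13), (4, 9), (4, 10), (7, 7), (7, 12), (9, 5), (9, 14), (15, 4), (15, 15), (16, 0), (17, 2), (17, 17)}; affine count = 17; |E(F_19)| = 18.

Discriminant check: Δ ∝ 4a³ + 27b² = 4·4³ + 27·1² = 4·64 + 27·1 ≡ 17 (mod 19). Nonzero ⇒ E is nonsingular.
For each x ∈ F_19, compute rhs = x³ + 4·x + 1 mod 19, then count y ∈ F_19 with y² ≡ rhs.
  x = 0: rhs = 1, matching y values: 1, 18 (2 points).
  x = 1: rhs = 6, matching y values: 5, 14 (2 points).
  x = 2: rhs = 17, matching y values: 6, 13 (2 points).
  x = 3: rhs = 2, matching y values: none (0 points).
  x = 4: rhs = 5, matching y values: 9, 10 (2 points).
  x = 5: rhs = 13, matching y values: none (0 points).
  x = 6: rhs = 13, matching y values: none (0 points).
  x = 7: rhs = 11, matching y values: 7, 12 (2 points).
  x = 8: rhs = 13, matching y values: none (0 points).
  x = 9: rhs = 6, matching y values: 5, 14 (2 points).
  x = 10: rhs = 15, matching y values: none (0 points).
  x = 11: rhs = 8, matching y values: none (0 points).
  x = 12: rhs = 10, matching y values: none (0 points).
  x = 13: rhs = 8, matching y values: none (0 points).
  x = 14: rhs = 8, matching y values: none (0 points).
  x = 15: rhs = 16, matching y values: 4, 15 (2 points).
  x = 16: rhs = 0, matching y values: 0 (1 points).
  x = 17: rhs = 4, matching y values: 2, 17 (2 points).
  x = 18: rhs = 15, matching y values: none (0 points).
Total affine count: 17.
Full point count |E(F_19)| = 17 + 1 = 18.
Hasse bound: |18 − (19+1)| = |-2| = 2 ≤ 2√19 ≈ 8.7178 ✓.


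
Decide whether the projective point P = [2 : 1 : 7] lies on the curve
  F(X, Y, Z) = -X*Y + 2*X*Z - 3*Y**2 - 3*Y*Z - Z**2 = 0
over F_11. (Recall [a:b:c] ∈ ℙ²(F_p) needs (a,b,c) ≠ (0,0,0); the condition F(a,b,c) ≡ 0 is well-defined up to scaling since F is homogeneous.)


F(2,1,7) ≡ 8 (mod 11); P is NOT on the curve.

Evaluate F(2, 1, 7) term-by-term (mod 11).
  -X*Y ↦ -1·2·1·1 = -2
  2*X*Z ↦ 2·2·1·7 = 28
  -3*Y**2 ↦ -3·1·1·1 = -3
  -3*Y*Z ↦ -3·1·1·7 = -21
  -Z**2 ↦ -1·1·1·49 = -49
Sum: F(2, 1, 7) = (-2) + (28) + (-3) + (-21) + (-49) = -47.
Reducing mod 11: -47 ≡ 8 (mod 11).
Since F(a, b, c) ≡ 8 ≠ 0 (mod 11), P does NOT lie on the curve.


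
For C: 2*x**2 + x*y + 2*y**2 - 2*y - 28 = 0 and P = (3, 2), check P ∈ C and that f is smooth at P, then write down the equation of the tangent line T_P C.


Tangent line at P: 14*x + 9*y - 60 = 0.

Step 1: f(3, 2) = 0, so P lies on C.
Step 2: partial derivatives
  f_x(x, y) = 4*x + y, f_y(x, y) = x + 4*y - 2.
  f_x(P) = 14, f_y(P) = 9 (gradient nonzero, so P is smooth).
Step 3: tangent line at P: 14·(x − 3) + 9·(y − 2) = 0.
Expanding: 14*x + 9*y - 60 = 0.


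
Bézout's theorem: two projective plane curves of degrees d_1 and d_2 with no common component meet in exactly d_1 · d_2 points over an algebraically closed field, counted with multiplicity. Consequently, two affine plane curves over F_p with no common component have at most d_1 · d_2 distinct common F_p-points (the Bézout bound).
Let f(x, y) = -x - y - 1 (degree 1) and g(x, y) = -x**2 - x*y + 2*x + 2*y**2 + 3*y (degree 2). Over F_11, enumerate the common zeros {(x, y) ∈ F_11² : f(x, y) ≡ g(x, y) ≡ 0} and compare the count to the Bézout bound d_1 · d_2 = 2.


Common zeros: ∅; count = 0; Bézout bound = 2.

deg(f) = 1, deg(g) = 2, so Bézout bound = 2.
Scan x ∈ F_11. For each x, list the y ∈ F_11 with f(x, y) ≡ 0 and those with g(x, y) ≡ 0 (mod 11); the common zeros in that column are the intersection.
  x = 0: f ≡ 0 at y ∈ {10}; g ≡ 0 at y ∈ {0, 4}; common: ∅.
  x = 1: f ≡ 0 at y ∈ {9}; g ≡ 0 at y ∈ ∅; common: ∅.
  x = 2: f ≡ 0 at y ∈ {8}; g ≡ 0 at y ∈ {0, 5}; common: ∅.
  x = 3: f ≡ 0 at y ∈ {7}; g ≡ 0 at y ∈ ∅; common: ∅.
  x = 4: f ≡ 0 at y ∈ {6}; g ≡ 0 at y ∈ ∅; common: ∅.
  x = 5: f ≡ 0 at y ∈ {5}; g ≡ 0 at y ∈ {2, 10}; common: ∅.
  x = 6: f ≡ 0 at y ∈ {4}; g ≡ 0 at y ∈ {2, 5}; common: ∅.
  x = 7: f ≡ 0 at y ∈ {3}; g ≡ 0 at y ∈ ∅; common: ∅.
  x = 8: f ≡ 0 at y ∈ {2}; g ≡ 0 at y ∈ ∅; common: ∅.
  x = 9: f ≡ 0 at y ∈ {1}; g ≡ 0 at y ∈ {4, 10}; common: ∅.
  x = 10: f ≡ 0 at y ∈ {0}; g ≡ 0 at y ∈ ∅; common: ∅.
Collecting: common zeros = ∅, so the count is 0.
Comparison with the Bézout bound: 0 ≤ 2 = deg(f)·deg(g), as expected for curves with no common component (the affine F_11-count falls short of the bound because intersections may lie at infinity, over extension fields, or carry multiplicity).


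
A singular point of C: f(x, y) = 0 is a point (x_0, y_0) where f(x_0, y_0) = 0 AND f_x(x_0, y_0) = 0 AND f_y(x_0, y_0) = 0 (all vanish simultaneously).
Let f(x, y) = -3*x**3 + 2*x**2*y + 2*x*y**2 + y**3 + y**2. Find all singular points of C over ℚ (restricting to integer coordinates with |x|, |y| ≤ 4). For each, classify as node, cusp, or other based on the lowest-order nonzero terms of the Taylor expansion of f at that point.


Singular points: {(0, 0)}; classification: cusp.

Compute partial derivatives:
  f_x = -9*x**2 + 4*x*y + 2*y**2.
  f_y = 2*x**2 + 4*x*y + 3*y**2 + 2*y.
Scan x_0 ∈ {−4, ..., 4}. For each x_0, f_y(x_0, y) is a polynomial in y; find its integer roots y ∈ {−4, ..., 4}, then test f_x and f at those candidates.
  x = -4: f_y(-4, y) = 3*y**2 - 14*y + 32; no integer root y with |y| ≤ 4.
  x = -3: f_y(-3, y) = 3*y**2 - 10*y + 18; no integer root y with |y| ≤ 4.
  x = -2: f_y(-2, y) = 3*y**2 - 6*y + 8; no integer root y with |y| ≤ 4.
  x = -1: f_y(-1, y) = 3*y**2 - 2*y + 2; no integer root y with |y| ≤ 4.
  x = 0: f_y(0, y) = 3*y**2 + 2*y; vanishes at y ∈ {0}. (0, 0): f_x = 0, f = 0 — SINGULAR.
  x = 1: f_y(1, y) = 3*y**2 + 6*y + 2; no integer root y with |y| ≤ 4.
  x = 2: f_y(2, y) = 3*y**2 + 10*y + 8; vanishes at y ∈ {-2}. (2, -2): f_x = -44 ≠ 0.
  x = 3: f_y(3, y) = 3*y**2 + 14*y + 18; no integer root y with |y| ≤ 4.
  x = 4: f_y(4, y) = 3*y**2 + 18*y + 32; no integer root y with |y| ≤ 4.
Only singular point on the grid: (0, 0).
Classify: substitute x = 0 + u, y = 0 + v and expand: f = -3*u**3 + 2*u**2*v + 2*u*v**2 + v**3 + v**2.
No constant or linear terms (consistent with a singular point). Quadratic part: v**2. Cubic part: -3*u**3 + 2*u**2*v + 2*u*v**2 + v**3.
The quadratic part v**2 is a perfect square, so there is a single (double) tangent line v = 0, i.e. y = 0. Restricting the cubic part to that line (v = 0) leaves -3*u**3 ≠ 0, so f is not divisible by v and the branch is v² ≈ 3*u**3 to lowest order — this is a cusp.
Classification: cusp.


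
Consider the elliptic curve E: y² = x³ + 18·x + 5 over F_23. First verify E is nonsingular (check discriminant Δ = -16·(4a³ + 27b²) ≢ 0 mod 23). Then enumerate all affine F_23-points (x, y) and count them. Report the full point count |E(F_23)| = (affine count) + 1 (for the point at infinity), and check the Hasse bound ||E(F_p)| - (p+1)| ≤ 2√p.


Affine points = {(1, 1), (1, 22), (2, 7), (2, 16), (4, 7), (4, 16), (5, 6), (5, 17), (10, 9), (10, 14), (11, 4), (11, 19), (15, 4), (15, 19), (17, 7), (17, 16), (20, 4), (20, 19), (22, 3), (22, 20)}; affine count = 20; |E(F_23)| = 21.

Discriminant check: Δ ∝ 4a³ + 27b² = 4·18³ + 27·5² = 4·5832 + 27·25 ≡ 14 (mod 23). Nonzero ⇒ E is nonsingular.
For each x ∈ F_23, compute rhs = x³ + 18·x + 5 mod 23, then count y ∈ F_23 with y² ≡ rhs.
  x = 0: rhs = 5, matching y values: none (0 points).
  x = 1: rhs = 1, matching y values: 1, 22 (2 points).
  x = 2: rhs = 3, matching y values: 7, 16 (2 points).
  x = 3: rhs = 17, matching y values: none (0 points).
  x = 4: rhs = 3, matching y values: 7, 16 (2 points).
  x = 5: rhs = 13, matching y values: 6, 17 (2 points).
  x = 6: rhs = 7, matching y values: none (0 points).
  x = 7: rhs = 14, matching y values: none (0 points).
  x = 8: rhs = 17, matching y values: none (0 points).
  x = 9: rhs = 22, matching y values: none (0 points).
  x = 10: rhs = 12, matching y values: 9, 14 (2 points).
  x = 11: rhs = 16, matching y values: 4, 19 (2 points).
  x = 12: rhs = 17, matching y values: none (0 points).
  x = 13: rhs = 21, matching y values: none (0 points).
  x = 14: rhs = 11, matching y values: none (0 points).
  x = 15: rhs = 16, matching y values: 4, 19 (2 points).
  x = 16: rhs = 19, matching y values: none (0 points).
  x = 17: rhs = 3, matching y values: 7, 16 (2 points).
  x = 18: rhs = 20, matching y values: none (0 points).
  x = 19: rhs = 7, matching y values: none (0 points).
  x = 20: rhs = 16, matching y values: 4, 19 (2 points).
  x = 21: rhs = 7, matching y values: none (0 points).
  x = 22: rhs = 9, matching y values: 3, 20 (2 points).
Total affine count: 20.
Full point count |E(F_23)| = 20 + 1 = 21.
Hasse bound: |21 − (23+1)| = |-3| = 3 ≤ 2√23 ≈ 9.5917 ✓.


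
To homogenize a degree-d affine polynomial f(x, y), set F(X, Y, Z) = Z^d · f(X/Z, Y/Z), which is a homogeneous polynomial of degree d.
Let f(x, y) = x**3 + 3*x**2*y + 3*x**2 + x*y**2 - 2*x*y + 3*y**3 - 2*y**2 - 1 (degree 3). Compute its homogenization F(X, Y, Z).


F(X, Y, Z) = X**3 + 3*X**2*Y + 3*X**2*Z + X*Y**2 - 2*X*Y*Z + 3*Y**3 - 2*Y**2*Z - Z**3

deg(f) = 3.
Substitute x = X/Z, y = Y/Z into f, then multiply by Z^3.
  monomial 1·x^3·y^0 ↦ 1·X^3·Y^0·Z^0.
  monomial 3·x^2·y^1 ↦ 3·X^2·Y^1·Z^0.
  monomial 3·x^2·y^0 ↦ 3·X^2·Y^0·Z^1.
  monomial 1·x^1·y^2 ↦ 1·X^1·Y^2·Z^0.
  monomial -2·x^1·y^1 ↦ -2·X^1·Y^1·Z^1.
  monomial 3·x^0·y^3 ↦ 3·X^0·Y^3·Z^0.
  monomial -2·x^0·y^2 ↦ -2·X^0·Y^2·Z^1.
  monomial -1·x^0·y^0 ↦ -1·X^0·Y^0·Z^3.
Collecting: F(X, Y, Z) = X**3 + 3*X**2*Y + 3*X**2*Z + X*Y**2 - 2*X*Y*Z + 3*Y**3 - 2*Y**2*Z - Z**3.


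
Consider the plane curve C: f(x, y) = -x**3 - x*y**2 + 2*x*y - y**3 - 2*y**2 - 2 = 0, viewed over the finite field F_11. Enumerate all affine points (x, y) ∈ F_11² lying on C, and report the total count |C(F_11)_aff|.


Affine F_11-points: {(1, 9), (2, 1), (4, 0), (5, 2), (5, 3), (5, 10), (6, 7), (7, 1), (8, 3), (8, 10), (9, 3), (9, 9), (9, 10), (10, 7)}; count = 14.

For each of the 121 pairs (x, y) ∈ F_11², evaluate f(x, y) mod 11. Record the zeros.
  x = 0: [0↦9, 1↦6, 2↦4, 3↦8, 4↦1, 5↦10, 6↦7, 7↦8, 8↦7, 9↦9, 10↦8]  zeros at y ∈ ∅
  x = 1: [0↦8, 1↦6, 2↦3, 3↦4, 4↦3, 5↦5, 6↦4, 7↦5, 8↦2, 9↦0, 10↦4]  zeros at y ∈ {9}
  x = 2: [0↦1, 1↦0, 2↦7, 3↦5, 4↦10, 5↦5, 6↦6, 7↦7, 8↦2, 9↦7, 10↦5]  zeros at y ∈ {1}
  x = 3: [0↦4, 1↦4, 2↦10, 3↦5, 4↦5, 5↦4, 6↦7, 7↦8, 8↦1, 9↦2, 10↦5]  zeros at y ∈ ∅
  x = 4: [0↦0, 1↦1, 2↦6, 3↦9, 4↦4, 5↦7, 6↦1, 7↦2, 8↦4, 9↦1, 10↦9]  zeros at y ∈ {0}
  x = 5: [0↦5, 1↦7, 2↦0, 3↦0, 4↦1, 5↦8, 6↦4, 7↦5, 8↦5, 9↦9, 10↦0]  zeros at y ∈ {2, 3, 10}
  x = 6: [0↦2, 1↦5, 2↦8, 3↦5, 4↦1, 5↦1, 6↦10, 7↦0, 8↦9, 9↦9, 10↦5]  zeros at y ∈ {7}
  x = 7: [0↦7, 1↦0, 2↦2, 3↦7, 4↦9, 5↦2, 6↦2, 7↦3, 8↦10, 9↦6, 10↦7]  zeros at y ∈ {1}
  x = 8: [0↦3, 1↦8, 2↦9, 3↦0, 4↦8, 5↦5, 6↦7, 7↦8, 8↦2, 9↦5, 10↦0]  zeros at y ∈ {3, 10}
  x = 9: [0↦6, 1↦1, 2↦1, 3↦0, 4↦3, 5↦4, 6↦8, 7↦9, 8↦1, 9↦0, 10↦0]  zeros at y ∈ {3, 9, 10}
  x = 10: [0↦10, 1↦6, 2↦5, 3↦1, 4↦10, 5↦4, 6↦10, 7↦0, 8↦1, 9↦7, 10↦1]  zeros at y ∈ {7}
Collecting zeros: affine points = {(1, 9), (2, 1), (4, 0), (5, 2), (5, 3), (5, 10), (6, 7), (7, 1), (8, 3), (8, 10), (9, 3), (9, 9), (9, 10), (10, 7)}.
Total count |C(F_11)_aff| = 14.


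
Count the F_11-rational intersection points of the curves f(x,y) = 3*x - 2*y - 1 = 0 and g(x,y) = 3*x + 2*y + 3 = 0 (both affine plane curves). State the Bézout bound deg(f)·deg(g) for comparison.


Common zeros: {(7, 10)}; count = 1; Bézout bound = 1.

deg(f) = 1, deg(g) = 1, so Bézout bound = 1.
Scan x ∈ F_11. For each x, list the y ∈ F_11 with f(x, y) ≡ 0 and those with g(x, y) ≡ 0 (mod 11); the common zeros in that column are the intersection.
  x = 0: f ≡ 0 at y ∈ {5}; g ≡ 0 at y ∈ {4}; common: ∅.
  x = 1: f ≡ 0 at y ∈ {1}; g ≡ 0 at y ∈ {8}; common: ∅.
  x = 2: f ≡ 0 at y ∈ {8}; g ≡ 0 at y ∈ {1}; common: ∅.
  x = 3: f ≡ 0 at y ∈ {4}; g ≡ 0 at y ∈ {5}; common: ∅.
  x = 4: f ≡ 0 at y ∈ {0}; g ≡ 0 at y ∈ {9}; common: ∅.
  x = 5: f ≡ 0 at y ∈ {7}; g ≡ 0 at y ∈ {2}; common: ∅.
  x = 6: f ≡ 0 at y ∈ {3}; g ≡ 0 at y ∈ {6}; common: ∅.
  x = 7: f ≡ 0 at y ∈ {10}; g ≡ 0 at y ∈ {10}; common: {10}.
  x = 8: f ≡ 0 at y ∈ {6}; g ≡ 0 at y ∈ {3}; common: ∅.
  x = 9: f ≡ 0 at y ∈ {2}; g ≡ 0 at y ∈ {7}; common: ∅.
  x = 10: f ≡ 0 at y ∈ {9}; g ≡ 0 at y ∈ {0}; common: ∅.
Collecting: common zeros = {(7, 10)}, so the count is 1.
Comparison with the Bézout bound: 1 ≤ 1 = deg(f)·deg(g), as expected for curves with no common component (the bound is attained).


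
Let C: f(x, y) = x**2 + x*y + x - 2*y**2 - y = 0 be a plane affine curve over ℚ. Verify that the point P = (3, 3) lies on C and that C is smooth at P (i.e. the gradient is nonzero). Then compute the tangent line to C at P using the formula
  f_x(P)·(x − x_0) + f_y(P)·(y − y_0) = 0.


Tangent line at P: 10*x - 10*y = 0.

Step 1: f(3, 3) = 0, so P lies on C.
Step 2: partial derivatives
  f_x(x, y) = 2*x + y + 1, f_y(x, y) = x - 4*y - 1.
  f_x(P) = 10, f_y(P) = -10 (gradient nonzero, so P is smooth).
Step 3: tangent line at P: 10·(x − 3) + -10·(y − 3) = 0.
Expanding: 10*x - 10*y = 0.


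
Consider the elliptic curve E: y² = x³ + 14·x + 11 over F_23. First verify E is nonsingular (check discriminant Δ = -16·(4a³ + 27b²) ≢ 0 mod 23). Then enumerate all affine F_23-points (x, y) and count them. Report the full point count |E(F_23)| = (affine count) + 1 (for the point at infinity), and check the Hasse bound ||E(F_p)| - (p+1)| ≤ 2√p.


Affine points = {(1, 7), (1, 16), (2, 1), (2, 22), (4, 4), (4, 19), (6, 9), (6, 14), (10, 1), (10, 22), (11, 1), (11, 22), (15, 10), (15, 13), (18, 0), (19, 11), (19, 12)}; affine count = 17; |E(F_23)| = 18.

Discriminant check: Δ ∝ 4a³ + 27b² = 4·14³ + 27·11² = 4·2744 + 27·121 ≡ 6 (mod 23). Nonzero ⇒ E is nonsingular.
For each x ∈ F_23, compute rhs = x³ + 14·x + 11 mod 23, then count y ∈ F_23 with y² ≡ rhs.
  x = 0: rhs = 11, matching y values: none (0 points).
  x = 1: rhs = 3, matching y values: 7, 16 (2 points).
  x = 2: rhs = 1, matching y values: 1, 22 (2 points).
  x = 3: rhs = 11, matching y values: none (0 points).
  x = 4: rhs = 16, matching y values: 4, 19 (2 points).
  x = 5: rhs = 22, matching y values: none (0 points).
  x = 6: rhs = 12, matching y values: 9, 14 (2 points).
  x = 7: rhs = 15, matching y values: none (0 points).
  x = 8: rhs = 14, matching y values: none (0 points).
  x = 9: rhs = 15, matching y values: none (0 points).
  x = 10: rhs = 1, matching y values: 1, 22 (2 points).
  x = 11: rhs = 1, matching y values: 1, 22 (2 points).
  x = 12: rhs = 21, matching y values: none (0 points).
  x = 13: rhs = 21, matching y values: none (0 points).
  x = 14: rhs = 7, matching y values: none (0 points).
  x = 15: rhs = 8, matching y values: 10, 13 (2 points).
  x = 16: rhs = 7, matching y values: none (0 points).
  x = 17: rhs = 10, matching y values: none (0 points).
  x = 18: rhs = 0, matching y values: 0 (1 points).
  x = 19: rhs = 6, matching y values: 11, 12 (2 points).
  x = 20: rhs = 11, matching y values: none (0 points).
  x = 21: rhs = 21, matching y values: none (0 points).
  x = 22: rhs = 19, matching y values: none (0 points).
Total affine count: 17.
Full point count |E(F_23)| = 17 + 1 = 18.
Hasse bound: |18 − (23+1)| = |-6| = 6 ≤ 2√23 ≈ 9.5917 ✓.


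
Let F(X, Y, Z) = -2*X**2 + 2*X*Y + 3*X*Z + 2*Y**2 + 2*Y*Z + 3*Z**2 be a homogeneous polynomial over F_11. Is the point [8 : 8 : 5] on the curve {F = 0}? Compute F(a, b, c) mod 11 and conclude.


F(8,8,5) ≡ 7 (mod 11); P is NOT on the curve.

Evaluate F(8, 8, 5) term-by-term (mod 11).
  -2*X**2 ↦ -2·64·1·1 = -128
  2*X*Y ↦ 2·8·8·1 = 128
  3*X*Z ↦ 3·8·1·5 = 120
  2*Y**2 ↦ 2·1·64·1 = 128
  2*Y*Z ↦ 2·1·8·5 = 80
  3*Z**2 ↦ 3·1·1·25 = 75
Sum: F(8, 8, 5) = (-128) + (128) + (120) + (128) + (80) + (75) = 403.
Reducing mod 11: 403 ≡ 7 (mod 11).
Since F(a, b, c) ≡ 7 ≠ 0 (mod 11), P does NOT lie on the curve.


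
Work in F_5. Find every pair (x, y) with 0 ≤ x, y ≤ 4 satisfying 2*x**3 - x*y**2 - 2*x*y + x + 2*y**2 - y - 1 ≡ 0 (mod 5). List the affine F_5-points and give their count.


Affine F_5-points: {(0, 1), (0, 2), (1, 1), (1, 2), (4, 1), (4, 2)}; count = 6.

For each of the 25 pairs (x, y) ∈ F_5², evaluate f(x, y) mod 5. Record the zeros.
  x = 0: [0↦4, 1↦0, 2↦0, 3↦4, 4↦2]  zeros at y ∈ {1, 2}
  x = 1: [0↦2, 1↦0, 2↦0, 3↦2, 4↦1]  zeros at y ∈ {1, 2}
  x = 2: [0↦2, 1↦2, 2↦2, 3↦2, 4↦2]  zeros at y ∈ ∅
  x = 3: [0↦1, 1↦3, 2↦3, 3↦1, 4↦2]  zeros at y ∈ ∅
  x = 4: [0↦1, 1↦0, 2↦0, 3↦1, 4↦3]  zeros at y ∈ {1, 2}
Collecting zeros: affine points = {(0, 1), (0, 2), (1, 1), (1, 2), (4, 1), (4, 2)}.
Total count |C(F_5)_aff| = 6.


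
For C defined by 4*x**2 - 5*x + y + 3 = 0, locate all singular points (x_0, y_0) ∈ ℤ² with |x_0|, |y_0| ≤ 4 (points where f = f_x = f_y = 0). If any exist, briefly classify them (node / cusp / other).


No singular points in the scanned grid; C is smooth there.

Compute partial derivatives:
  f_x = 8*x - 5.
  f_y = 1.
f_y = 1 is a nonzero constant, so f_y never vanishes: no point (x, y) can satisfy f = f_x = f_y = 0. In particular no (x, y) ∈ {−4, ..., 4}² is singular; the curve is smooth.


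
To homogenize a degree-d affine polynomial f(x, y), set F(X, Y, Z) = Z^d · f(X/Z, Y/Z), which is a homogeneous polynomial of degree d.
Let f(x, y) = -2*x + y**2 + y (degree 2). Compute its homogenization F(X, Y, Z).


F(X, Y, Z) = -2*X*Z + Y**2 + Y*Z

deg(f) = 2.
Substitute x = X/Z, y = Y/Z into f, then multiply by Z^2.
  monomial -2·x^1·y^0 ↦ -2·X^1·Y^0·Z^1.
  monomial 1·x^0·y^2 ↦ 1·X^0·Y^2·Z^0.
  monomial 1·x^0·y^1 ↦ 1·X^0·Y^1·Z^1.
Collecting: F(X, Y, Z) = -2*X*Z + Y**2 + Y*Z.


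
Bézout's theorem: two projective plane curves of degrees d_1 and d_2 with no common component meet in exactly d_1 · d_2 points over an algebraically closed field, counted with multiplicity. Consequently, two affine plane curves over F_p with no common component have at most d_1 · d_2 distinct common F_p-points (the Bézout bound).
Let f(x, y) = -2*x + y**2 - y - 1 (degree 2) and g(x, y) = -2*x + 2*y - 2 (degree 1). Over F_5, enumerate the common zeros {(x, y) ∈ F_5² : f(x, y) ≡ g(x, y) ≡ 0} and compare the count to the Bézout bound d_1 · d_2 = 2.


Common zeros: {(3, 4)}; count = 1; Bézout bound = 2.

deg(f) = 2, deg(g) = 1, so Bézout bound = 2.
Scan x ∈ F_5. For each x, list the y ∈ F_5 with f(x, y) ≡ 0 and those with g(x, y) ≡ 0 (mod 5); the common zeros in that column are the intersection.
  x = 0: f ≡ 0 at y ∈ {3}; g ≡ 0 at y ∈ {1}; common: ∅.
  x = 1: f ≡ 0 at y ∈ ∅; g ≡ 0 at y ∈ {2}; common: ∅.
  x = 2: f ≡ 0 at y ∈ {0, 1}; g ≡ 0 at y ∈ {3}; common: ∅.
  x = 3: f ≡ 0 at y ∈ {2, 4}; g ≡ 0 at y ∈ {4}; common: {4}.
  x = 4: f ≡ 0 at y ∈ ∅; g ≡ 0 at y ∈ {0}; common: ∅.
Collecting: common zeros = {(3, 4)}, so the count is 1.
Comparison with the Bézout bound: 1 ≤ 2 = deg(f)·deg(g), as expected for curves with no common component (the affine F_5-count falls short of the bound because intersections may lie at infinity, over extension fields, or carry multiplicity).


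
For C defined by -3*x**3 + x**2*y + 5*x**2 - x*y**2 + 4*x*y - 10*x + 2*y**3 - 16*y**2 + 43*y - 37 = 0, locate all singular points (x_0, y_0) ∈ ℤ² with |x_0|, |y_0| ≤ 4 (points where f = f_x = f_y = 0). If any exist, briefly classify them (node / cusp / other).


Singular points: {(1, 3)}; classification: node.

Compute partial derivatives:
  f_x = -9*x**2 + 2*x*y + 10*x - y**2 + 4*y - 10.
  f_y = x**2 - 2*x*y + 4*x + 6*y**2 - 32*y + 43.
Scan x_0 ∈ {−4, ..., 4}. For each x_0, f_y(x_0, y) is a polynomial in y; find its integer roots y ∈ {−4, ..., 4}, then test f_x and f at those candidates.
  x = -4: f_y(-4, y) = 6*y**2 - 24*y + 43; no integer root y with |y| ≤ 4.
  x = -3: f_y(-3, y) = 6*y**2 - 26*y + 40; no integer root y with |y| ≤ 4.
  x = -2: f_y(-2, y) = 6*y**2 - 28*y + 39; no integer root y with |y| ≤ 4.
  x = -1: f_y(-1, y) = 6*y**2 - 30*y + 40; no integer root y with |y| ≤ 4.
  x = 0: f_y(0, y) = 6*y**2 - 32*y + 43; no integer root y with |y| ≤ 4.
  x = 1: f_y(1, y) = 6*y**2 - 34*y + 48; vanishes at y ∈ {3}. (1, 3): f_x = 0, f = 0 — SINGULAR.
  x = 2: f_y(2, y) = 6*y**2 - 36*y + 55; no integer root y with |y| ≤ 4.
  x = 3: f_y(3, y) = 6*y**2 - 38*y + 64; no integer root y with |y| ≤ 4.
  x = 4: f_y(4, y) = 6*y**2 - 40*y + 75; no integer root y with |y| ≤ 4.
Only singular point on the grid: (1, 3).
Classify: substitute x = 1 + u, y = 3 + v and expand: f = -3*u**3 + u**2*v - u**2 - u*v**2 + 2*v**3 + v**2.
No constant or linear terms (consistent with a singular point). Quadratic part: -u**2 + v**2. Cubic part: -3*u**3 + u**2*v - u*v**2 + 2*v**3.
The quadratic part v**2 - u**2 = (v − u)(v + u) splits into two distinct linear factors, so there are two distinct tangent lines y − 3 = ±(x − 1) — this is a node (ordinary double point).
Classification: node.


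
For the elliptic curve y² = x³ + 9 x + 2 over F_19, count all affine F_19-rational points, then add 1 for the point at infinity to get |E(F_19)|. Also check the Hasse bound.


Affine points = {(2, 3), (2, 16), (4, 8), (4, 11), (5, 1), (5, 18), (6, 5), (6, 14), (7, 3), (7, 16), (8, 4), (8, 15), (10, 3), (10, 16), (11, 8), (11, 11), (13, 6), (13, 13), (15, 4), (15, 15), (16, 9), (16, 10), (18, 7), (18, 12)}; affine count = 24; |E(F_19)| = 25.

Discriminant check: Δ ∝ 4a³ + 27b² = 4·9³ + 27·2² = 4·729 + 27·4 ≡ 3 (mod 19). Nonzero ⇒ E is nonsingular.
For each x ∈ F_19, compute rhs = x³ + 9·x + 2 mod 19, then count y ∈ F_19 with y² ≡ rhs.
  x = 0: rhs = 2, matching y values: none (0 points).
  x = 1: rhs = 12, matching y values: none (0 points).
  x = 2: rhs = 9, matching y values: 3, 16 (2 points).
  x = 3: rhs = 18, matching y values: none (0 points).
  x = 4: rhs = 7, matching y values: 8, 11 (2 points).
  x = 5: rhs = 1, matching y values: 1, 18 (2 points).
  x = 6: rhs = 6, matching y values: 5, 14 (2 points).
  x = 7: rhs = 9, matching y values: 3, 16 (2 points).
  x = 8: rhs = 16, matching y values: 4, 15 (2 points).
  x = 9: rhs = 14, matching y values: none (0 points).
  x = 10: rhs = 9, matching y values: 3, 16 (2 points).
  x = 11: rhs = 7, matching y values: 8, 11 (2 points).
  x = 12: rhs = 14, matching y values: none (0 points).
  x = 13: rhs = 17, matching y values: 6, 13 (2 points).
  x = 14: rhs = 3, matching y values: none (0 points).
  x = 15: rhs = 16, matching y values: 4, 15 (2 points).
  x = 16: rhs = 5, matching y values: 9, 10 (2 points).
  x = 17: rhs = 14, matching y values: none (0 points).
  x = 18: rhs = 11, matching y values: 7, 12 (2 points).
Total affine count: 24.
Full point count |E(F_19)| = 24 + 1 = 25.
Hasse bound: |25 − (19+1)| = |5| = 5 ≤ 2√19 ≈ 8.7178 ✓.


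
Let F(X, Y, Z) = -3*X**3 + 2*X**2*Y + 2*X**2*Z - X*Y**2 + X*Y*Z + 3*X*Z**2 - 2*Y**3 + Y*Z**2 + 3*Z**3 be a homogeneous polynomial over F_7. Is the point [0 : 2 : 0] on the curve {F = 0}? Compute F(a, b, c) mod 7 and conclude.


F(0,2,0) ≡ 5 (mod 7); P is NOT on the curve.

Evaluate F(0, 2, 0) term-by-term (mod 7).
  -3*X**3 ↦ -3·0·1·1 = 0
  2*X**2*Y ↦ 2·0·2·1 = 0
  2*X**2*Z ↦ 2·0·1·0 = 0
  -X*Y**2 ↦ -1·0·4·1 = 0
  X*Y*Z ↦ 1·0·2·0 = 0
  3*X*Z**2 ↦ 3·0·1·0 = 0
  -2*Y**3 ↦ -2·1·8·1 = -16
  Y*Z**2 ↦ 1·1·2·0 = 0
  3*Z**3 ↦ 3·1·1·0 = 0
Sum: F(0, 2, 0) = (0) + (0) + (0) + (0) + (0) + (0) + (-16) + (0) + (0) = -16.
Reducing mod 7: -16 ≡ 5 (mod 7).
Since F(a, b, c) ≡ 5 ≠ 0 (mod 7), P does NOT lie on the curve.


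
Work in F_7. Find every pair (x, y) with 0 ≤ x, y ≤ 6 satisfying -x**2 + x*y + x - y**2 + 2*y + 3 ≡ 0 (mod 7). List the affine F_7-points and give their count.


Affine F_7-points: {(0, 3), (0, 6), (1, 5), (4, 3), (5, 2), (5, 5)}; count = 6.

For each of the 49 pairs (x, y) ∈ F_7², evaluate f(x, y) mod 7. Record the zeros.
  x = 0: [0↦3, 1↦4, 2↦3, 3↦0, 4↦2, 5↦2, 6↦0]  zeros at y ∈ {3, 6}
  x = 1: [0↦3, 1↦5, 2↦5, 3↦3, 4↦6, 5↦0, 6↦6]  zeros at y ∈ {5}
  x = 2: [0↦1, 1↦4, 2↦5, 3↦4, 4↦1, 5↦3, 6↦3]  zeros at y ∈ ∅
  x = 3: [0↦4, 1↦1, 2↦3, 3↦3, 4↦1, 5↦4, 6↦5]  zeros at y ∈ ∅
  x = 4: [0↦5, 1↦3, 2↦6, 3↦0, 4↦6, 5↦3, 6↦5]  zeros at y ∈ {3}
  x = 5: [0↦4, 1↦3, 2↦0, 3↦2, 4↦2, 5↦0, 6↦3]  zeros at y ∈ {2, 5}
  x = 6: [0↦1, 1↦1, 2↦6, 3↦2, 4↦3, 5↦2, 6↦6]  zeros at y ∈ ∅
Collecting zeros: affine points = {(0, 3), (0, 6), (1, 5), (4, 3), (5, 2), (5, 5)}.
Total count |C(F_7)_aff| = 6.


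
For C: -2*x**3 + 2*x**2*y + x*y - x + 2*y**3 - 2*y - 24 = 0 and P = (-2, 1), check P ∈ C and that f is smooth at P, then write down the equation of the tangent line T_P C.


Tangent line at P: -32*x + 10*y - 74 = 0.

Step 1: f(-2, 1) = 0, so P lies on C.
Step 2: partial derivatives
  f_x(x, y) = -6*x**2 + 4*x*y + y - 1, f_y(x, y) = 2*x**2 + x + 6*y**2 - 2.
  f_x(P) = -32, f_y(P) = 10 (gradient nonzero, so P is smooth).
Step 3: tangent line at P: -32·(x − -2) + 10·(y − 1) = 0.
Expanding: -32*x + 10*y - 74 = 0.


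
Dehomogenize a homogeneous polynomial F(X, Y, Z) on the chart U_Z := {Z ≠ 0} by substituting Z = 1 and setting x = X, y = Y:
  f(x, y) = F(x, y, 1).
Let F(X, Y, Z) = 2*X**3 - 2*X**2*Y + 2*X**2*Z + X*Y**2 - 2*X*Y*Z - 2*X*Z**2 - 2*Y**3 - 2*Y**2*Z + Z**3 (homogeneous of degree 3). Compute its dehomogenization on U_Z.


f(x, y) = 2*x**3 - 2*x**2*y + 2*x**2 + x*y**2 - 2*x*y - 2*x - 2*y**3 - 2*y**2 + 1

On U_Z we set Z = 1. Each monomial c·X^i·Y^j·Z^k in F becomes c·x^i·y^j·1^k = c·x^i·y^j.
Substituting Z = 1: F(X, Y, 1) = 2*x**3 - 2*x**2*y + 2*x**2 + x*y**2 - 2*x*y - 2*x - 2*y**3 - 2*y**2 + 1.
Note: deg(f) ≤ deg(F) = 3; strict inequality happens when F is divisible by Z (lost terms).


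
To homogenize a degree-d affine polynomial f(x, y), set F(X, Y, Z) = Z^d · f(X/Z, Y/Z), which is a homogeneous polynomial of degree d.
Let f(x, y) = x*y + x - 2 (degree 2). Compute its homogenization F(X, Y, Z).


F(X, Y, Z) = X*Y + X*Z - 2*Z**2

deg(f) = 2.
Substitute x = X/Z, y = Y/Z into f, then multiply by Z^2.
  monomial 1·x^1·y^1 ↦ 1·X^1·Y^1·Z^0.
  monomial 1·x^1·y^0 ↦ 1·X^1·Y^0·Z^1.
  monomial -2·x^0·y^0 ↦ -2·X^0·Y^0·Z^2.
Collecting: F(X, Y, Z) = X*Y + X*Z - 2*Z**2.


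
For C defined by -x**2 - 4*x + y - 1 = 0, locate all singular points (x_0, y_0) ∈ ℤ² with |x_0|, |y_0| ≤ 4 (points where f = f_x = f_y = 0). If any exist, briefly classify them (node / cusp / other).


No singular points in the scanned grid; C is smooth there.

Compute partial derivatives:
  f_x = -2*x - 4.
  f_y = 1.
f_y = 1 is a nonzero constant, so f_y never vanishes: no point (x, y) can satisfy f = f_x = f_y = 0. In particular no (x, y) ∈ {−4, ..., 4}² is singular; the curve is smooth.


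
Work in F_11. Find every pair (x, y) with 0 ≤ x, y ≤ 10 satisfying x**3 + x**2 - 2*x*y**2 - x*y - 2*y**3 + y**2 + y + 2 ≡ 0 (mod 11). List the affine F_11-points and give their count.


Affine F_11-points: {(2, 8), (4, 3), (4, 7), (8, 10), (9, 8), (10, 8)}; count = 6.

For each of the 121 pairs (x, y) ∈ F_11², evaluate f(x, y) mod 11. Record the zeros.
  x = 0: [0↦2, 1↦2, 2↦3, 3↦4, 4↦4, 5↦2, 6↦8, 7↦10, 8↦7, 9↦9, 10↦4]  zeros at y ∈ ∅
  x = 1: [0↦4, 1↦1, 2↦6, 3↦7, 4↦3, 5↦4, 6↦9, 7↦6, 8↦5, 9↦5, 10↦5]  zeros at y ∈ ∅
  x = 2: [0↦3, 1↦8, 2↦6, 3↦7, 4↦10, 5↦3, 6↦7, 7↦10, 8↦0, 9↦9, 10↦3]  zeros at y ∈ {8}
  x = 3: [0↦5, 1↦7, 2↦9, 3↦10, 4↦9, 5↦5, 6↦8, 7↦6, 8↦9, 9↦5, 10↦4]  zeros at y ∈ ∅
  x = 4: [0↦5, 1↦4, 2↦10, 3↦0, 4↦6, 5↦5, 6↦7, 7↦0, 8↦5, 9↦10, 10↦3]  zeros at y ∈ {3, 7}
  x = 5: [0↦9, 1↦5, 2↦4, 3↦5, 4↦7, 5↦9, 6↦10, 7↦9, 8↦5, 9↦8, 10↦6]  zeros at y ∈ ∅
  x = 6: [0↦1, 1↦5, 2↦8, 3↦9, 4↦7, 5↦1, 6↦1, 7↦6, 8↦4, 9↦5, 10↦8]  zeros at y ∈ ∅
  x = 7: [0↦9, 1↦10, 2↦6, 3↦7, 4↦1, 5↦9, 6↦8, 7↦8, 8↦8, 9↦7, 10↦4]  zeros at y ∈ ∅
  x = 8: [0↦6, 1↦4, 2↦4, 3↦5, 4↦6, 5↦6, 6↦4, 7↦10, 8↦1, 9↦9, 10↦0]  zeros at y ∈ {10}
  x = 9: [0↦9, 1↦4, 2↦8, 3↦9, 4↦6, 5↦9, 6↦6, 7↦7, 8↦0, 9↦6, 10↦2]  zeros at y ∈ {8}
  x = 10: [0↦2, 1↦5, 2↦2, 3↦3, 4↦7, 5↦2, 6↦9, 7↦5, 8↦0, 9↦4, 10↦5]  zeros at y ∈ {8}
Collecting zeros: affine points = {(2, 8), (4, 3), (4, 7), (8, 10), (9, 8), (10, 8)}.
Total count |C(F_11)_aff| = 6.


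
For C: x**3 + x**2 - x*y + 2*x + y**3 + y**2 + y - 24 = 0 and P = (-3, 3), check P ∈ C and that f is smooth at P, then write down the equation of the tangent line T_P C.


Tangent line at P: 20*x + 37*y - 51 = 0.

Step 1: f(-3, 3) = 0, so P lies on C.
Step 2: partial derivatives
  f_x(x, y) = 3*x**2 + 2*x - y + 2, f_y(x, y) = -x + 3*y**2 + 2*y + 1.
  f_x(P) = 20, f_y(P) = 37 (gradient nonzero, so P is smooth).
Step 3: tangent line at P: 20·(x − -3) + 37·(y − 3) = 0.
Expanding: 20*x + 37*y - 51 = 0.


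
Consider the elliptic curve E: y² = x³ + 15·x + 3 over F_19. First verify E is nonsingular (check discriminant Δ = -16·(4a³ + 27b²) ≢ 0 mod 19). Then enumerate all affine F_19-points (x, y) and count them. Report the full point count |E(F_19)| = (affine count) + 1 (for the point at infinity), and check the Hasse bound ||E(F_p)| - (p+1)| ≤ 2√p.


Affine points = {(1, 0), (6, 9), (6, 10), (11, 6), (11, 13), (12, 7), (12, 12), (13, 1), (13, 18), (16, 8), (16, 11), (18, 5), (18, 14)}; affine count = 13; |E(F_19)| = 14.

Discriminant check: Δ ∝ 4a³ + 27b² = 4·15³ + 27·3² = 4·3375 + 27·9 ≡ 6 (mod 19). Nonzero ⇒ E is nonsingular.
For each x ∈ F_19, compute rhs = x³ + 15·x + 3 mod 19, then count y ∈ F_19 with y² ≡ rhs.
  x = 0: rhs = 3, matching y values: none (0 points).
  x = 1: rhs = 0, matching y values: 0 (1 points).
  x = 2: rhs = 3, matching y values: none (0 points).
  x = 3: rhs = 18, matching y values: none (0 points).
  x = 4: rhs = 13, matching y values: none (0 points).
  x = 5: rhs = 13, matching y values: none (0 points).
  x = 6: rhs = 5, matching y values: 9, 10 (2 points).
  x = 7: rhs = 14, matching y values: none (0 points).
  x = 8: rhs = 8, matching y values: none (0 points).
  x = 9: rhs = 12, matching y values: none (0 points).
  x = 10: rhs = 13, matching y values: none (0 points).
  x = 11: rhs = 17, matching y values: 6, 13 (2 points).
  x = 12: rhs = 11, matching y values: 7, 12 (2 points).
  x = 13: rhs = 1, matching y values: 1, 18 (2 points).
  x = 14: rhs = 12, matching y values: none (0 points).
  x = 15: rhs = 12, matching y values: none (0 points).
  x = 16: rhs = 7, matching y values: 8, 11 (2 points).
  x = 17: rhs = 3, matching y values: none (0 points).
  x = 18: rhs = 6, matching y values: 5, 14 (2 points).
Total affine count: 13.
Full point count |E(F_19)| = 13 + 1 = 14.
Hasse bound: |14 − (19+1)| = |-6| = 6 ≤ 2√19 ≈ 8.7178 ✓.


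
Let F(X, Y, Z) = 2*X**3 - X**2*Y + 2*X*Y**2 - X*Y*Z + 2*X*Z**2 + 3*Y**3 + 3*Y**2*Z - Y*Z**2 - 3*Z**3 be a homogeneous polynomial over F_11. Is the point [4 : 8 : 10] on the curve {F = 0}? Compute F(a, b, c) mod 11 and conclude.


F(4,8,10) ≡ 10 (mod 11); P is NOT on the curve.

Evaluate F(4, 8, 10) term-by-term (mod 11).
  2*X**3 ↦ 2·64·1·1 = 128
  -X**2*Y ↦ -1·16·8·1 = -128
  2*X*Y**2 ↦ 2·4·64·1 = 512
  -X*Y*Z ↦ -1·4·8·10 = -320
  2*X*Z**2 ↦ 2·4·1·100 = 800
  3*Y**3 ↦ 3·1·512·1 = 1536
  3*Y**2*Z ↦ 3·1·64·10 = 1920
  -Y*Z**2 ↦ -1·1·8·100 = -800
  -3*Z**3 ↦ -3·1·1·1000 = -3000
Sum: F(4, 8, 10) = (128) + (-128) + (512) + (-320) + (800) + (1536) + (1920) + (-800) + (-3000) = 648.
Reducing mod 11: 648 ≡ 10 (mod 11).
Since F(a, b, c) ≡ 10 ≠ 0 (mod 11), P does NOT lie on the curve.


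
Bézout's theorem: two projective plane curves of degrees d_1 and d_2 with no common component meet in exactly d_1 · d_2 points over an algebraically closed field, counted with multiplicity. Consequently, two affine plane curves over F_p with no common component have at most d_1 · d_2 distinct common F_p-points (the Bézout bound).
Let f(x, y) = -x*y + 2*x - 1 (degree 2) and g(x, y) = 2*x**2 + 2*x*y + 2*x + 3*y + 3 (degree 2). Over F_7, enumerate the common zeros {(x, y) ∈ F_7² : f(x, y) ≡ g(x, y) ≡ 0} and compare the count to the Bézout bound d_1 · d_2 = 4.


Common zeros: {(3, 4)}; count = 1; Bézout bound = 4.

deg(f) = 2, deg(g) = 2, so Bézout bound = 4.
Scan x ∈ F_7. For each x, list the y ∈ F_7 with f(x, y) ≡ 0 and those with g(x, y) ≡ 0 (mod 7); the common zeros in that column are the intersection.
  x = 0: f ≡ 0 at y ∈ ∅; g ≡ 0 at y ∈ {6}; common: ∅.
  x = 1: f ≡ 0 at y ∈ {1}; g ≡ 0 at y ∈ {0}; common: ∅.
  x = 2: f ≡ 0 at y ∈ {5}; g ≡ 0 at y ∈ ∅; common: ∅.
  x = 3: f ≡ 0 at y ∈ {4}; g ≡ 0 at y ∈ {4}; common: {4}.
  x = 4: f ≡ 0 at y ∈ {0}; g ≡ 0 at y ∈ {5}; common: ∅.
  x = 5: f ≡ 0 at y ∈ {6}; g ≡ 0 at y ∈ {0}; common: ∅.
  x = 6: f ≡ 0 at y ∈ {3}; g ≡ 0 at y ∈ {4}; common: ∅.
Collecting: common zeros = {(3, 4)}, so the count is 1.
Comparison with the Bézout bound: 1 ≤ 4 = deg(f)·deg(g), as expected for curves with no common component (the affine F_7-count falls short of the bound because intersections may lie at infinity, over extension fields, or carry multiplicity).


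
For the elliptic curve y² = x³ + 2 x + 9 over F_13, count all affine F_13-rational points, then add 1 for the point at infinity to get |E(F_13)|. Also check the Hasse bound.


Affine points = {(0, 3), (0, 10), (1, 5), (1, 8), (3, 4), (3, 9), (4, 4), (4, 9), (5, 1), (5, 12), (6, 4), (6, 9), (8, 2), (8, 11), (11, 6), (11, 7)}; affine count = 16; |E(F_13)| = 17.

Discriminant check: Δ ∝ 4a³ + 27b² = 4·2³ + 27·9² = 4·8 + 27·81 ≡ 9 (mod 13). Nonzero ⇒ E is nonsingular.
For each x ∈ F_13, compute rhs = x³ + 2·x + 9 mod 13, then count y ∈ F_13 with y² ≡ rhs.
  x = 0: rhs = 9, matching y values: 3, 10 (2 points).
  x = 1: rhs = 12, matching y values: 5, 8 (2 points).
  x = 2: rhs = 8, matching y values: none (0 points).
  x = 3: rhs = 3, matching y values: 4, 9 (2 points).
  x = 4: rhs = 3, matching y values: 4, 9 (2 points).
  x = 5: rhs = 1, matching y values: 1, 12 (2 points).
  x = 6: rhs = 3, matching y values: 4, 9 (2 points).
  x = 7: rhs = 2, matching y values: none (0 points).
  x = 8: rhs = 4, matching y values: 2, 11 (2 points).
  x = 9: rhs = 2, matching y values: none (0 points).
  x = 10: rhs = 2, matching y values: none (0 points).
  x = 11: rhs = 10, matching y values: 6, 7 (2 points).
  x = 12: rhs = 6, matching y values: none (0 points).
Total affine count: 16.
Full point count |E(F_13)| = 16 + 1 = 17.
Hasse bound: |17 − (13+1)| = |3| = 3 ≤ 2√13 ≈ 7.2111 ✓.
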